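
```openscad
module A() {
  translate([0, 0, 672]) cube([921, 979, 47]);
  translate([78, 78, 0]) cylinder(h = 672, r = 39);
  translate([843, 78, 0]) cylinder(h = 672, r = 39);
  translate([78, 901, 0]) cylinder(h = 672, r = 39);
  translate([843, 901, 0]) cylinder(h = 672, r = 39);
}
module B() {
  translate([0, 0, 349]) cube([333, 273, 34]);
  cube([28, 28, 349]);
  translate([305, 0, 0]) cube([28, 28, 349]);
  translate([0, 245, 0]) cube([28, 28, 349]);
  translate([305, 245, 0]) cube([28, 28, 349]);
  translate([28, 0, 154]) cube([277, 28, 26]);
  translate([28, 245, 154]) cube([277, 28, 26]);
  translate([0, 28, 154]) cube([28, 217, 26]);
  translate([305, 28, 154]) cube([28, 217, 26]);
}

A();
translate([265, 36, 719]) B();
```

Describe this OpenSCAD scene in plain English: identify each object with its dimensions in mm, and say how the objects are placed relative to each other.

A is a table: top 921 mm (x) × 979 mm (y), 47 mm thick, upper face at z = 719 mm, on four round legs of 78 mm diameter, each leg's bounding box inset 39 mm from the nearest pair of top edges, running from z = 0 to the bottom of the top.

B is a four-legged stool. The seat is 333×273 mm, 34 mm thick, top at z = 383 mm. It stands on four square legs, each 28×28 mm in cross-section, from z = 0 to the seat underside, each flush with a corner of the seat. Four stretchers, 28 mm wide and 26 mm tall, connect adjacent legs with their undersides at z = 154 mm, each running between the inner faces of the legs it joins and aligned with the legs' outer faces on the other axis.

The stool is on top of the table.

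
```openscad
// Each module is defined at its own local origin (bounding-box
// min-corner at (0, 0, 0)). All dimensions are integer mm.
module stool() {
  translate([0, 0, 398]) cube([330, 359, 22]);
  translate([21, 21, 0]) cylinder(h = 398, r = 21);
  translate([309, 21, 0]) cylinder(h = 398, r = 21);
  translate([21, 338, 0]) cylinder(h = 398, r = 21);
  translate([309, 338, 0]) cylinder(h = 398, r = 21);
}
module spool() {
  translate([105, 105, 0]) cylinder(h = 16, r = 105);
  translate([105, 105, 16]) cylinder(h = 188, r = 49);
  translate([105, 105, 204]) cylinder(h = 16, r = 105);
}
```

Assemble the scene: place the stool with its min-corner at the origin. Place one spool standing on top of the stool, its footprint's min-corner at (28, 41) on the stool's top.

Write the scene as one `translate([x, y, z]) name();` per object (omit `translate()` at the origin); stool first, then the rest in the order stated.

stool();
translate([28, 41, 420]) spool();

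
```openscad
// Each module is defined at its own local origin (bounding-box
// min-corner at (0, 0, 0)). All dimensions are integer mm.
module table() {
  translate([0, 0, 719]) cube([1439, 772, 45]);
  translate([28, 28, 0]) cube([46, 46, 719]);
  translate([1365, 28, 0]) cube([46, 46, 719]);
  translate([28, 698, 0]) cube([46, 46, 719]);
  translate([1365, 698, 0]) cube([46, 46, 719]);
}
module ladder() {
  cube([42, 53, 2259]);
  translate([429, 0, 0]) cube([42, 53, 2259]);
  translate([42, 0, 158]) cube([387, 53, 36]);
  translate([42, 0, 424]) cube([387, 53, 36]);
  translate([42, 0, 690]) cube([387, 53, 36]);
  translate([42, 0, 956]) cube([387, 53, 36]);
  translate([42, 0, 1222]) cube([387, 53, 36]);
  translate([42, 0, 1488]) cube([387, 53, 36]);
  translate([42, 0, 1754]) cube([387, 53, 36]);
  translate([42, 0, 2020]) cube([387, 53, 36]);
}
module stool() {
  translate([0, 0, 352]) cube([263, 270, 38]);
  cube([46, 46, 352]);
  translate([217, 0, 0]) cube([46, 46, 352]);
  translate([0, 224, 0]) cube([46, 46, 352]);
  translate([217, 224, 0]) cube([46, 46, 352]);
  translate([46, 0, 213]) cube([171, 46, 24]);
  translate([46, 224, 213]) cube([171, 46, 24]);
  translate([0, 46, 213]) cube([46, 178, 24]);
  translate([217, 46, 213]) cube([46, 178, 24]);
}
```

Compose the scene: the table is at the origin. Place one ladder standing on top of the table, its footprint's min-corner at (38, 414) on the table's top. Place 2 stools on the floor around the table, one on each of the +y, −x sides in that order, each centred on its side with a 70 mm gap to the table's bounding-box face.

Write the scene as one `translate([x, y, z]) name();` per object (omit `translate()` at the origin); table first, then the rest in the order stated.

table();
translate([38, 414, 764]) ladder();
translate([588, 842, 0]) stool();
translate([-333, 251, 0]) stool();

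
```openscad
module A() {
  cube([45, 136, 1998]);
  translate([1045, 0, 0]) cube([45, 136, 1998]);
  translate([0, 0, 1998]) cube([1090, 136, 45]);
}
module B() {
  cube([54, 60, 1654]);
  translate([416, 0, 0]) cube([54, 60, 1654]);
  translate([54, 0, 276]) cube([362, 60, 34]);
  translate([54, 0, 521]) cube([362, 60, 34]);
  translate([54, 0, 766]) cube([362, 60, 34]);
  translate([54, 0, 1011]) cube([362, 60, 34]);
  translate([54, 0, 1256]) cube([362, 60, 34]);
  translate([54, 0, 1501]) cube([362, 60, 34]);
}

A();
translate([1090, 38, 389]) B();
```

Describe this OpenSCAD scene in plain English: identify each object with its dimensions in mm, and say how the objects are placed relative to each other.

A is a rectangular door frame: two vertical jambs of 45×136 mm section, 1998 mm tall, with a clear opening 1000 mm wide between their inner faces. A header 45 mm tall and 136 mm deep lies on top of the jambs and spans the full outside width.

B is a straight ladder. Two 54×60 mm vertical rails, 1654 mm tall, stand 470 mm apart (outside-to-outside) with their front faces coplanar on the −y side. 6 rungs, each 60 mm deep and 34 mm tall, span between the inner faces of the rails, front faces flush with the rails. The lowest rung's underside is at z = 276 mm and rungs are spaced 245 mm apart (underside to underside).

The ladder is beside the door frame with their tops flush at z = 2043.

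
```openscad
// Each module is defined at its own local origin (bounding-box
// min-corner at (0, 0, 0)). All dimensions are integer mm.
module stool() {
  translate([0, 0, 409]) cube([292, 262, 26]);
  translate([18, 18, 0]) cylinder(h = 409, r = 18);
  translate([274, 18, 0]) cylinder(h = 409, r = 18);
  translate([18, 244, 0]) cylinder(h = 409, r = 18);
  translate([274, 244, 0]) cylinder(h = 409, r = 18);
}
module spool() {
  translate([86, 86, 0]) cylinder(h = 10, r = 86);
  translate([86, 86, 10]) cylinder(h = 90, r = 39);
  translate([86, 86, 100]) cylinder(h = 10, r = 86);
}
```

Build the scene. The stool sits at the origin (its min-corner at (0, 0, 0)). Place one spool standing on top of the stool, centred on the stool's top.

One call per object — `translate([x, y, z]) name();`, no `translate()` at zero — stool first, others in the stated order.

stool();
translate([60, 45, 435]) spool();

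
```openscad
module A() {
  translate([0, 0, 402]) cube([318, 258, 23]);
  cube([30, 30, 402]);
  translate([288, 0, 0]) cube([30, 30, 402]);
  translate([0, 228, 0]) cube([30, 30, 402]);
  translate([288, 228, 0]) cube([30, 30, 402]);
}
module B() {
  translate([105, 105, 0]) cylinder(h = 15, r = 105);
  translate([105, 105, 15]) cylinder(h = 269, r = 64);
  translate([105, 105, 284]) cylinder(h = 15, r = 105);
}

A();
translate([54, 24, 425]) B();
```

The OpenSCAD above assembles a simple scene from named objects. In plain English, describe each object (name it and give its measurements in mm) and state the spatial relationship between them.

A is a simple wooden stool: a rectangular seat 318 mm (x) by 258 mm (y), 23 mm thick, top face at z = 425 mm, on four square legs, each 30×30 mm in cross-section. The legs rest on z = 0, each flush with a corner of the seat.

B is a spool: two coaxial disc flanges of radius 105 mm and thickness 15 mm, joined by a core cylinder of radius 64 mm and height 269 mm. The lower flange rests on z = 0 and the three cylinders share a vertical axis.

The spool is on top of the stool, centred.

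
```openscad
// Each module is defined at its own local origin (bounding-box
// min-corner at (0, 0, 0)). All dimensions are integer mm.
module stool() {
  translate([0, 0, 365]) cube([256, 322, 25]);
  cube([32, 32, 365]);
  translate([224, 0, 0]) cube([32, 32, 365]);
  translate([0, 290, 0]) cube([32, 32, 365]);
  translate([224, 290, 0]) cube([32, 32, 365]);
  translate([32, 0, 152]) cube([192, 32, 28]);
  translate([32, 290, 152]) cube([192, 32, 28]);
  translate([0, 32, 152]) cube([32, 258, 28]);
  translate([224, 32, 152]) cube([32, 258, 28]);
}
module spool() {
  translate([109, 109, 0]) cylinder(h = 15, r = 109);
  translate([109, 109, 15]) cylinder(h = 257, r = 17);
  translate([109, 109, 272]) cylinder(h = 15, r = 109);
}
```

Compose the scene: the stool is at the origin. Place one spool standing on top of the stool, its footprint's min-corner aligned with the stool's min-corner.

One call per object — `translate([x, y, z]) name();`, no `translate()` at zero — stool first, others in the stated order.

stool();
translate([0, 0, 390]) spool();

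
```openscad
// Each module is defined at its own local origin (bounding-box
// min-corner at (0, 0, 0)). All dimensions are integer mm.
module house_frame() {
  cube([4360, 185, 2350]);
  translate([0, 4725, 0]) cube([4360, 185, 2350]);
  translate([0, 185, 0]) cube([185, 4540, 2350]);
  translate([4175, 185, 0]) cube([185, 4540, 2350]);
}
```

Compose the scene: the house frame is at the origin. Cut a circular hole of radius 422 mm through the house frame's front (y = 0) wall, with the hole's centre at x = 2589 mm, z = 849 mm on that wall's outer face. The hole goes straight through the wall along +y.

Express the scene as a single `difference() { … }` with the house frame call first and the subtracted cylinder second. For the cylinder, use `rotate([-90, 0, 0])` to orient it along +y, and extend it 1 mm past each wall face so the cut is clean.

difference() {
  house_frame();
  translate([2589, -1, 849]) rotate([-90, 0, 0]) cylinder(h = 187, r = 422);
}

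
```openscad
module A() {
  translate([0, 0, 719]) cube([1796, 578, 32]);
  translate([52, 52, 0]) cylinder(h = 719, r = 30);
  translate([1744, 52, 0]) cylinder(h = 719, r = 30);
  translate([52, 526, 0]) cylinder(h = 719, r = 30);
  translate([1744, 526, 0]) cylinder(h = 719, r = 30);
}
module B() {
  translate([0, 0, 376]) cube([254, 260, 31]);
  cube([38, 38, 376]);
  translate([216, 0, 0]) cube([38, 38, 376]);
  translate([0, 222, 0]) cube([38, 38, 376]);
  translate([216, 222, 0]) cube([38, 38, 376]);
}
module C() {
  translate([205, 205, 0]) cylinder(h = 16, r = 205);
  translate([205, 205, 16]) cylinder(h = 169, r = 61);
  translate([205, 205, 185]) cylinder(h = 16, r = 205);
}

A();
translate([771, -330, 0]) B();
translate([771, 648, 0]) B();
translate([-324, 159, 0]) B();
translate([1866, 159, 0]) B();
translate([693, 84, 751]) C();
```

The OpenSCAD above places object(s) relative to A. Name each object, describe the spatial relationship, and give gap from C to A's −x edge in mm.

The spool's min-x is at 693; the table's min-x is 0; gap = 693 mm.

A is a table. B is a stool. C is a spool. Four stools sit around the table at the −y, +y, −x, +x sides. The spool is on top of the table, centred. The gap from the spool to the table's −x edge is 693 mm.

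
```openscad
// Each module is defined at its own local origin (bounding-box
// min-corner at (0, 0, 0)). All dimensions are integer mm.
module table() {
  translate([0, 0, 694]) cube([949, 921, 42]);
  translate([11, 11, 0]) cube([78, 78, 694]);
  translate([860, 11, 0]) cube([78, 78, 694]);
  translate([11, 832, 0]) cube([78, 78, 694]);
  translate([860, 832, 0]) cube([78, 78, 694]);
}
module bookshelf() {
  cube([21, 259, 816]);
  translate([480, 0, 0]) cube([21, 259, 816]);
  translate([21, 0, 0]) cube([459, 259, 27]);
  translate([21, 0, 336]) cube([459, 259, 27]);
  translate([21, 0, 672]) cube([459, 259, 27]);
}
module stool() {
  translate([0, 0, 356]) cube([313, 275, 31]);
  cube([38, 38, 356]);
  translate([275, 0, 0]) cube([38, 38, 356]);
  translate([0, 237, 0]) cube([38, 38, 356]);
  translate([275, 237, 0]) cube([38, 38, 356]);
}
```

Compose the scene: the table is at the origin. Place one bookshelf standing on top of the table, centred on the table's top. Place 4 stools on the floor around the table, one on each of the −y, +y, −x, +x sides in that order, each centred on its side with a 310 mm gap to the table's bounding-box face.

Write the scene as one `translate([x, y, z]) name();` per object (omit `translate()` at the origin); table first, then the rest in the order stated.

table();
translate([224, 331, 736]) bookshelf();
translate([318, -585, 0]) stool();
translate([318, 1231, 0]) stool();
translate([-623, 323, 0]) stool();
translate([1259, 323, 0]) stool();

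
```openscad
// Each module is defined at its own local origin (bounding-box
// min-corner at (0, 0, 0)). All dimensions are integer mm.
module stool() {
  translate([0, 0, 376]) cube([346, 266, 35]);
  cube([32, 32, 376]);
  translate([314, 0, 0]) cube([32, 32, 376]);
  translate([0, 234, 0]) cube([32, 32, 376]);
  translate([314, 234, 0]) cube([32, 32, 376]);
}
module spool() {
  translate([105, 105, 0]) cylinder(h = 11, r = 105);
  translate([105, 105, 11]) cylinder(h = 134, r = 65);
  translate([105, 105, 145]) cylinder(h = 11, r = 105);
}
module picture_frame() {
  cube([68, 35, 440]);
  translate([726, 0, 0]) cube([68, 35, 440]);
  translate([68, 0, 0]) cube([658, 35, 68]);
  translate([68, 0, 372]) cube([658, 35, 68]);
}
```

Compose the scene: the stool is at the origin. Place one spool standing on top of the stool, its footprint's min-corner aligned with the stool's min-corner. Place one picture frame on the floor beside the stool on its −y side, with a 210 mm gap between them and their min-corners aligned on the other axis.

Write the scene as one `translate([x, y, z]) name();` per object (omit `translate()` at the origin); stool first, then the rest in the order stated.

stool();
translate([0, 0, 411]) spool();
translate([0, -245, 0]) picture_frame();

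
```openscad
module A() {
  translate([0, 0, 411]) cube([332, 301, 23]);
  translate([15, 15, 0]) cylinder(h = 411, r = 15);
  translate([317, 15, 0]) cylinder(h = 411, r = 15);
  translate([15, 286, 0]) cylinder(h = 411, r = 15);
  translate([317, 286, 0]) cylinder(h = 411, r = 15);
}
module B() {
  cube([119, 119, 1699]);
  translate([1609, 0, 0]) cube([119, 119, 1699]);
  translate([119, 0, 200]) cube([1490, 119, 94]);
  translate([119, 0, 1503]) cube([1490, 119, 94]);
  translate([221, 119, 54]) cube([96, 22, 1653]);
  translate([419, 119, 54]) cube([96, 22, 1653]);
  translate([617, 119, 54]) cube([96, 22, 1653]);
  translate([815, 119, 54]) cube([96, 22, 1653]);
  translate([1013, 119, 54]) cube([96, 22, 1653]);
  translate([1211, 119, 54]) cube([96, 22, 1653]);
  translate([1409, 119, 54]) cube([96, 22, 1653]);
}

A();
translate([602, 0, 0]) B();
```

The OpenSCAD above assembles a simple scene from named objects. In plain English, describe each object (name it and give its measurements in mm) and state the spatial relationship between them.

A is a four-legged stool. The seat is a 332×301×23 mm slab whose top surface is at z = 434 mm; four round legs, each 30 mm in diameter, run from the floor (z = 0) to the underside of the seat, each leg's axis is inset half a diameter from the nearest pair of seat edges (so the leg's bounding box is flush with the corner).

B is a fence section. Two 119×119 mm posts, 1699 mm tall, stand on the floor with a clear span of 1490 mm between their inner faces. Two horizontal rails of 119×94 mm section span the gap between the posts with their undersides at z = 200 mm and z = 1503 mm, flush with the posts' −y face. 7 pickets, each 96 mm wide, 22 mm thick and 1653 mm tall, are fixed to the +y face of the rails with their bottoms at z = 54 mm, evenly spaced across the span with equal gaps (rounded down to the nearest mm) at the −x end and between each pair — any rounding remainder accumulates at the +x end.

The fence section is on the floor beside the stool on its +x side.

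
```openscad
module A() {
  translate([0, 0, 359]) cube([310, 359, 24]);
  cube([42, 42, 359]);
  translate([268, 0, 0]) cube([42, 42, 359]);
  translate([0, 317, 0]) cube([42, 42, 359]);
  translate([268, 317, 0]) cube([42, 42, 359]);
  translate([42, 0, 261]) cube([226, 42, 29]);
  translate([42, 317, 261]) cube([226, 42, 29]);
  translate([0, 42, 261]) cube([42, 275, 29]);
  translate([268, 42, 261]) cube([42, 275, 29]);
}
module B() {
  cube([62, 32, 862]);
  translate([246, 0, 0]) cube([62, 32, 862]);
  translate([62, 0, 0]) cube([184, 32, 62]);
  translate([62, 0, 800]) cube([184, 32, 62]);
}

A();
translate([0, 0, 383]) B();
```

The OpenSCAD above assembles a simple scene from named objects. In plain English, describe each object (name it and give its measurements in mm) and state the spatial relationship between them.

A is a simple wooden stool: a rectangular seat 310 mm (x) by 359 mm (y), 24 mm thick, top face at z = 383 mm, on four square legs, each 42×42 mm in cross-section. The legs rest on z = 0, each flush with a corner of the seat. Four stretchers, 42 mm wide and 29 mm tall, connect adjacent legs with their undersides at z = 261 mm, each running between the inner faces of the legs it joins and aligned with the legs' outer faces on the other axis.

B is a picture frame with a 184×738 mm rectangular opening (x by z) and a uniform 62 mm border on every side. Frame depth is 32 mm along y. It is built from two vertical stiles running the full outside height and two horizontal rails spanning the gap between the stiles.

The picture frame is on top of the stool.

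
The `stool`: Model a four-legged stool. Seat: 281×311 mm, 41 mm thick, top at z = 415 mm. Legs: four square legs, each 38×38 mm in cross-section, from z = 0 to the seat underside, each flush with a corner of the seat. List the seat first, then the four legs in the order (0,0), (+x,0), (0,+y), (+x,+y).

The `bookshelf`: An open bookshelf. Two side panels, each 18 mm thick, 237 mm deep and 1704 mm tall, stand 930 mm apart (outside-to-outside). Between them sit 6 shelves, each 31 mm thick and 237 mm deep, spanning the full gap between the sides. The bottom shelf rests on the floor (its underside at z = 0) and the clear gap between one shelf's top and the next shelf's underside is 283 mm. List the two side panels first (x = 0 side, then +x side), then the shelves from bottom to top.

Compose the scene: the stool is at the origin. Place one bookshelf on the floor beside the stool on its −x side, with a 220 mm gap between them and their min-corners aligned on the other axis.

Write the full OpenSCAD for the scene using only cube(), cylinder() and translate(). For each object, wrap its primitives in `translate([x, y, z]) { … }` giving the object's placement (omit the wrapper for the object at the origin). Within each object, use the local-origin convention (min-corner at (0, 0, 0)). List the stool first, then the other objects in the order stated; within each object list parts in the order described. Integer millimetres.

translate([0, 0, 374]) cube([281, 311, 41]);
cube([38, 38, 374]);
translate([243, 0, 0]) cube([38, 38, 374]);
translate([0, 273, 0]) cube([38, 38, 374]);
translate([243, 273, 0]) cube([38, 38, 374]);
translate([-1150, 0, 0]) {
  cube([18, 237, 1704]);
  translate([912, 0, 0]) cube([18, 237, 1704]);
  translate([18, 0, 0]) cube([894, 237, 31]);
  translate([18, 0, 314]) cube([894, 237, 31]);
  translate([18, 0, 628]) cube([894, 237, 31]);
  translate([18, 0, 942]) cube([894, 237, 31]);
  translate([18, 0, 1256]) cube([894, 237, 31]);
  translate([18, 0, 1570]) cube([894, 237, 31]);
}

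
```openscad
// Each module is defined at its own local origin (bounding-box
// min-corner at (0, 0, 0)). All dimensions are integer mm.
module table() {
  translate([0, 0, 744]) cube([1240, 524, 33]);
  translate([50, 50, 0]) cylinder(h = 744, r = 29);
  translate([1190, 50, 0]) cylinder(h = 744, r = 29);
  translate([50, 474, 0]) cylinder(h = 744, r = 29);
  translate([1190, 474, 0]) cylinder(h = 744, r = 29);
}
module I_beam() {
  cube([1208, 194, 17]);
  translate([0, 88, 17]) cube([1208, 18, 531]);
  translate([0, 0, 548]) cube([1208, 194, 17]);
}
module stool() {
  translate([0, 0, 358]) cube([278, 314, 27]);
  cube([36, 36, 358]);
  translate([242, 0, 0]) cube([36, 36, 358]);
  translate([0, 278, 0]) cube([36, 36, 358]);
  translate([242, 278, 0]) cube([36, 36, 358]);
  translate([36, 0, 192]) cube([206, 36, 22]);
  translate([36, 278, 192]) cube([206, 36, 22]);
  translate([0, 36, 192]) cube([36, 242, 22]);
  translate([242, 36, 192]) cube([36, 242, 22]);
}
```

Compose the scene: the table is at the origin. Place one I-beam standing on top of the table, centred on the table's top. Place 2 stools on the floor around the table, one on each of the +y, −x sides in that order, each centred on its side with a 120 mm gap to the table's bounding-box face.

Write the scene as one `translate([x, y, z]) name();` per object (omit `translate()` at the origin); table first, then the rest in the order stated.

table();
translate([16, 165, 777]) I_beam();
translate([481, 644, 0]) stool();
translate([-398, 105, 0]) stool();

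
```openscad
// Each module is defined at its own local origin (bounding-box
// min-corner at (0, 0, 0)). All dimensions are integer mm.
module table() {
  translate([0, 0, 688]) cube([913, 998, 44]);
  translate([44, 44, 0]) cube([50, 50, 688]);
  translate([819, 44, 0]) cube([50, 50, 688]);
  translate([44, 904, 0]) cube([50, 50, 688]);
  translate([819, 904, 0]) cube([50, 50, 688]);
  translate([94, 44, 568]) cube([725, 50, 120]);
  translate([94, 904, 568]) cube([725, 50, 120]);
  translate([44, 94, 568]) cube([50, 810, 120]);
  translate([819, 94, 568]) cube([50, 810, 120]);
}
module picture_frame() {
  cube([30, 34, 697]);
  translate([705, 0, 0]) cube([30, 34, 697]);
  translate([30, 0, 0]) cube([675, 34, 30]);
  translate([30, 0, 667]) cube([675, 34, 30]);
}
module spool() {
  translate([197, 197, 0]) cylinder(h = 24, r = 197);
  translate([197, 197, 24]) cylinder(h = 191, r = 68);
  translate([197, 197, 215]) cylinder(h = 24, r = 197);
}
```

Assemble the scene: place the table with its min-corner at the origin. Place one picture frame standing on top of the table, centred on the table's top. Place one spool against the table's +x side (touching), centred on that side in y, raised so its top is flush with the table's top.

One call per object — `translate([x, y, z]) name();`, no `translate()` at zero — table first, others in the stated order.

table();
translate([89, 482, 732]) picture_frame();
translate([913, 302, 493]) spool();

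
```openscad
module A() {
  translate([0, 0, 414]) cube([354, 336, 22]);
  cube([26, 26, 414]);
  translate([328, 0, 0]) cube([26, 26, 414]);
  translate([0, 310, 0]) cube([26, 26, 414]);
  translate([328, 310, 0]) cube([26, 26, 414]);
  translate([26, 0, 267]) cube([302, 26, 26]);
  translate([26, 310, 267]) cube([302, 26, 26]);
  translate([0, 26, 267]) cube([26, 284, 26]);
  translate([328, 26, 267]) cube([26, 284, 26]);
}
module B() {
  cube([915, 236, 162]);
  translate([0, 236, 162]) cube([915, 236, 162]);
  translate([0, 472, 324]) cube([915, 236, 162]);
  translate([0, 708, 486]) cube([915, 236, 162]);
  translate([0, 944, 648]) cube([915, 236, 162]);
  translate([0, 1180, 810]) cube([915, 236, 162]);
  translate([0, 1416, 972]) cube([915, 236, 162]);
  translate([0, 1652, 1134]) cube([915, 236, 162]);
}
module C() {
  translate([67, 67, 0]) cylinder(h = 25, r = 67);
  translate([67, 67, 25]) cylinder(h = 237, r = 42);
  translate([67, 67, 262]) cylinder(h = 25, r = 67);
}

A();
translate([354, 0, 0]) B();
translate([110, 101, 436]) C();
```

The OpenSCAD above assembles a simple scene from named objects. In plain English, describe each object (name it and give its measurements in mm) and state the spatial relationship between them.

A is a four-legged stool. The seat is a 354×336×22 mm slab whose top surface is at z = 436 mm; four square legs, each 26×26 mm in cross-section, run from the floor (z = 0) to the underside of the seat, each flush with a corner of the seat. Four stretchers, 26 mm wide and 26 mm tall, connect adjacent legs with their undersides at z = 267 mm, each running between the inner faces of the legs it joins and aligned with the legs' outer faces on the other axis.

B is a run of 8 identical solid stair steps. Each tread is 915×236 mm and each step block is 162 mm high. Step 1 rests on the floor; step k is offset from step 1 by (k−1)×236 mm in y and (k−1)×162 mm in z.

C is a spool: two coaxial disc flanges of radius 67 mm and thickness 25 mm, joined by a core cylinder of radius 42 mm and height 237 mm. The lower flange rests on z = 0 and the three cylinders share a vertical axis.

The staircase is against the stool's +x side, with their −y faces flush. The spool is on top of the stool, centred.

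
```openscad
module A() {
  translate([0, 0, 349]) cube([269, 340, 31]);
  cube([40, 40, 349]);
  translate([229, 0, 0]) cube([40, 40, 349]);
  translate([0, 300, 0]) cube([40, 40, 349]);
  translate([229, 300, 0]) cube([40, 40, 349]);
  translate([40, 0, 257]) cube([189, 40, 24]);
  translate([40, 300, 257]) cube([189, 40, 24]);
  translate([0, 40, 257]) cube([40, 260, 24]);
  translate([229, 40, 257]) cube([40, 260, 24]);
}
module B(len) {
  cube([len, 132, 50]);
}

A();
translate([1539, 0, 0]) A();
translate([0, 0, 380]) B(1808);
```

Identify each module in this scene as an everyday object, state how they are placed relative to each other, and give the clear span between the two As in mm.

A is a stool. B is a beam. A beam spans the tops of two stools. The clear span between the two stools is 1270 mm.

Second stool starts at x = 1539; first ends at x = 269; clear span = 1539 − 269 = 1270 mm.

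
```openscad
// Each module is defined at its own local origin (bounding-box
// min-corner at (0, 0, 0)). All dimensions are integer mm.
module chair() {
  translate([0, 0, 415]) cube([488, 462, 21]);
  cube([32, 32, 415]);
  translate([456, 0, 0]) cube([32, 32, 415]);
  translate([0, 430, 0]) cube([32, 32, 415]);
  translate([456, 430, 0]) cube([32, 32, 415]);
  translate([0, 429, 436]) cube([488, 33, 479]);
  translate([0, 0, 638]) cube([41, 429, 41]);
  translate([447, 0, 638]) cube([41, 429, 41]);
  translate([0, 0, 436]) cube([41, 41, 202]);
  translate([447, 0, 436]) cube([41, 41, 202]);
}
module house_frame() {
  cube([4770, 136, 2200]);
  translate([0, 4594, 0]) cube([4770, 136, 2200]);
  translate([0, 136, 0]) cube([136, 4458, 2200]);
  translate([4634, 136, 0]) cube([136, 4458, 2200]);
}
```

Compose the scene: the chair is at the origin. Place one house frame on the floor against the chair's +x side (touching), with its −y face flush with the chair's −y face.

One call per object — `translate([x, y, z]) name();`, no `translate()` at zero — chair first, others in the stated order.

chair();
translate([488, 0, 0]) house_frame();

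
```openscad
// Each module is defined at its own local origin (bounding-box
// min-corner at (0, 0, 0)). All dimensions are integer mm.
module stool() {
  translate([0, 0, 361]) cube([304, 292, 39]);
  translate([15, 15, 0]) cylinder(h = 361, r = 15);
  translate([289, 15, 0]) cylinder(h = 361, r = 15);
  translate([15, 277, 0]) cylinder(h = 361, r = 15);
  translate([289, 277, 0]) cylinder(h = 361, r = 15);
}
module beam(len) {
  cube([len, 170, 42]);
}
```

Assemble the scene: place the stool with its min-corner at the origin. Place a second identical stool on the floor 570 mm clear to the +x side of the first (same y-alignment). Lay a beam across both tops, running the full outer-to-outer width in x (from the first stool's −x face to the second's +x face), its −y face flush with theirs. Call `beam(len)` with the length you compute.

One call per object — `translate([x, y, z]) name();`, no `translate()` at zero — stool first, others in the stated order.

stool();
translate([874, 0, 0]) stool();
translate([0, 0, 400]) beam(1178);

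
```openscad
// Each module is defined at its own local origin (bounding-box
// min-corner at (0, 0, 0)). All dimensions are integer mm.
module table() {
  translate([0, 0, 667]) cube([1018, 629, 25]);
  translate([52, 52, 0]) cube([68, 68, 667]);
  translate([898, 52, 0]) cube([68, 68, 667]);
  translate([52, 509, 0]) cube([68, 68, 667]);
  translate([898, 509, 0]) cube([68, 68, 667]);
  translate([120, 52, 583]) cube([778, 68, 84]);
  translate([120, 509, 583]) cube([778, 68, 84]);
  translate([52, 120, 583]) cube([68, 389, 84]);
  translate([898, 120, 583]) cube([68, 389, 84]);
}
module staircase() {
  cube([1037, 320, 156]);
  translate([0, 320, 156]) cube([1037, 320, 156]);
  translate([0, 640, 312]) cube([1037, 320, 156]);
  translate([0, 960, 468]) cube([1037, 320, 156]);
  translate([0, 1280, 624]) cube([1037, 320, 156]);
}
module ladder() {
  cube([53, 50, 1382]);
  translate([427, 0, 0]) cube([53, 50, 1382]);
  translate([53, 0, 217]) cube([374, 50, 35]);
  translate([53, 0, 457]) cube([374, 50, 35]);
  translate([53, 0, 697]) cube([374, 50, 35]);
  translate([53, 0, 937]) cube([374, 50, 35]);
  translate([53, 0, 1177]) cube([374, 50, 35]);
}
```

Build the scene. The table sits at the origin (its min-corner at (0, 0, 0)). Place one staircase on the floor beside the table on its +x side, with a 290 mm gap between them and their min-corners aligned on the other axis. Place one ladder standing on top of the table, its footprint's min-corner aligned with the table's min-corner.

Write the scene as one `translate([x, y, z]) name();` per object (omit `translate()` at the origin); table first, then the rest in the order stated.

table();
translate([1308, 0, 0]) staircase();
translate([0, 0, 692]) ladder();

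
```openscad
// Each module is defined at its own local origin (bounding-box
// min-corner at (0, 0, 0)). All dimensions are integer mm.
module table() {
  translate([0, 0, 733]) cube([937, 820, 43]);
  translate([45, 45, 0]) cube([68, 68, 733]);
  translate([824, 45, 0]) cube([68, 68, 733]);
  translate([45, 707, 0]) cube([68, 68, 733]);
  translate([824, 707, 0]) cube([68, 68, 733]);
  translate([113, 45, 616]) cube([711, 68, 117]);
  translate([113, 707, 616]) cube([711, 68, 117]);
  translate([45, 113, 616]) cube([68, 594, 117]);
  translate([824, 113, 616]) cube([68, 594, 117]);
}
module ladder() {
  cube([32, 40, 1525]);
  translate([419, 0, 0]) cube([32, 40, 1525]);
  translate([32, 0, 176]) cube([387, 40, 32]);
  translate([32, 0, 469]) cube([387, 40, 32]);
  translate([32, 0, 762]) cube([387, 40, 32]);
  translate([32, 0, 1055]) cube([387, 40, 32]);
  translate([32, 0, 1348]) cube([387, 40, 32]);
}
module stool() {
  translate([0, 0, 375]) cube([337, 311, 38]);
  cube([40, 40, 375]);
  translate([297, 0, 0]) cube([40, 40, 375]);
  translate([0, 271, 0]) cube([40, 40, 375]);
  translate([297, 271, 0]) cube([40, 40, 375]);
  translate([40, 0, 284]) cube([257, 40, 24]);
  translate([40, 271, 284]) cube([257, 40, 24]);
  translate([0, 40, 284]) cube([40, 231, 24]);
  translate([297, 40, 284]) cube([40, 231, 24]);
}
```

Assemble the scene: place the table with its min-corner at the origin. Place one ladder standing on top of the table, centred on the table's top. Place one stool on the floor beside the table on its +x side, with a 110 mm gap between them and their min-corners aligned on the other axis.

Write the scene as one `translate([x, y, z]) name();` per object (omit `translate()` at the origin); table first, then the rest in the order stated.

table();
translate([243, 390, 776]) ladder();
translate([1047, 0, 0]) stool();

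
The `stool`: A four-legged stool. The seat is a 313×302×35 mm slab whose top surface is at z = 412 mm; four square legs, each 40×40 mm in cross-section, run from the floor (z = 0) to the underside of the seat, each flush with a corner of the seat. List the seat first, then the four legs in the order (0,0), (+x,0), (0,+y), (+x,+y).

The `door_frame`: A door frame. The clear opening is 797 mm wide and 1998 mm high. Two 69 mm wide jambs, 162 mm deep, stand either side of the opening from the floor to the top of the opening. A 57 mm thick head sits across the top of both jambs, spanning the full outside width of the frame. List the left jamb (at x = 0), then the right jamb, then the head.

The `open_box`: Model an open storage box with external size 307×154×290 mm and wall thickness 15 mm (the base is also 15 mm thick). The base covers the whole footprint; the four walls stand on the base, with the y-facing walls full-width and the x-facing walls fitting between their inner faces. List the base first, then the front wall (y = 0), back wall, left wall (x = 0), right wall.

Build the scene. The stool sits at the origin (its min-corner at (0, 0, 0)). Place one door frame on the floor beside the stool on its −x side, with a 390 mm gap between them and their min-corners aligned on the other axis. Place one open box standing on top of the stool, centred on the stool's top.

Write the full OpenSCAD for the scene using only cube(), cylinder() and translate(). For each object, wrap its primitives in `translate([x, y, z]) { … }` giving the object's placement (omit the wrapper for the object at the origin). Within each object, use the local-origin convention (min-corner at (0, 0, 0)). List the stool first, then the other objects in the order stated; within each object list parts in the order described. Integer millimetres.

translate([0, 0, 377]) cube([313, 302, 35]);
cube([40, 40, 377]);
translate([273, 0, 0]) cube([40, 40, 377]);
translate([0, 262, 0]) cube([40, 40, 377]);
translate([273, 262, 0]) cube([40, 40, 377]);
translate([-1325, 0, 0]) {
  cube([69, 162, 1998]);
  translate([866, 0, 0]) cube([69, 162, 1998]);
  translate([0, 0, 1998]) cube([935, 162, 57]);
}
translate([3, 74, 412]) {
  cube([307, 154, 15]);
  translate([0, 0, 15]) cube([307, 15, 275]);
  translate([0, 139, 15]) cube([307, 15, 275]);
  translate([0, 15, 15]) cube([15, 124, 275]);
  translate([292, 15, 15]) cube([15, 124, 275]);
}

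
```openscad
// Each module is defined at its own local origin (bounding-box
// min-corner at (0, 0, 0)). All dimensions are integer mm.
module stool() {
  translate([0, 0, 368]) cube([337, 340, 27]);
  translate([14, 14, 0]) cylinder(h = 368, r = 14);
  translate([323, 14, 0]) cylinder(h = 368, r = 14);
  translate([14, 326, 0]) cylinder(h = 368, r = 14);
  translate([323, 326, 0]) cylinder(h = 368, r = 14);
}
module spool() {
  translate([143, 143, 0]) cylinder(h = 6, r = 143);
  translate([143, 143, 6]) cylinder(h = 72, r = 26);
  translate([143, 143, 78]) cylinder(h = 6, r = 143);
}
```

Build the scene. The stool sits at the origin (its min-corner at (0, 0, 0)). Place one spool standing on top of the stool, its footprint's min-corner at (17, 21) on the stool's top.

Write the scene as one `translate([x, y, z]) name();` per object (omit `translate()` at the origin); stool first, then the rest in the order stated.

stool();
translate([17, 21, 395]) spool();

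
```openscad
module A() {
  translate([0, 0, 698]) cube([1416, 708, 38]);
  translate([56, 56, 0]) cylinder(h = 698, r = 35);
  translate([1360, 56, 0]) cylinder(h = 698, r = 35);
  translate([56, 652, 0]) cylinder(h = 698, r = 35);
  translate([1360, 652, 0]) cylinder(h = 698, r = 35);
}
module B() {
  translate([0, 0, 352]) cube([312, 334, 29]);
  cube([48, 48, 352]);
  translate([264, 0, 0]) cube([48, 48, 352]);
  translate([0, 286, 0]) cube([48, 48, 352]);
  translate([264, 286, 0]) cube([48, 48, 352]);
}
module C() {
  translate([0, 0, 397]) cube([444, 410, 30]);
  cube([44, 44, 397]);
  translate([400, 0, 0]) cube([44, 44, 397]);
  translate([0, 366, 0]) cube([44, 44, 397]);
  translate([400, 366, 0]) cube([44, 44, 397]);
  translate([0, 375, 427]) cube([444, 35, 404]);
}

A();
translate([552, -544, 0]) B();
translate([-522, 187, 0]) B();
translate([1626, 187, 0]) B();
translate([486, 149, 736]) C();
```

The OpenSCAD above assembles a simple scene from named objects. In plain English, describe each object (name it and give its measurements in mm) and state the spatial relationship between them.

A is a table: top 1416 mm (x) × 708 mm (y), 38 mm thick, upper face at z = 736 mm, on four round legs of 70 mm diameter, each leg's bounding box inset 21 mm from the nearest pair of top edges, running from z = 0 to the bottom of the top.

B is a four-legged stool. The seat is 312×334 mm, 29 mm thick, top at z = 381 mm. It stands on four square legs, each 48×48 mm in cross-section, from z = 0 to the seat underside, each flush with a corner of the seat.

C is a chair. The seat is a 444×410×30 mm slab with its top at z = 427 mm, on four 44×44 mm corner legs (flush with the seat edges, standing on z = 0). A flat backrest 35 mm thick, 404 mm tall, spans the full seat width and rises from the seat top along its +y edge, rear face flush with the rear of the seat.

Three stools sit around the table at the −y, −x, +x sides. The chair is on top of the table, centred.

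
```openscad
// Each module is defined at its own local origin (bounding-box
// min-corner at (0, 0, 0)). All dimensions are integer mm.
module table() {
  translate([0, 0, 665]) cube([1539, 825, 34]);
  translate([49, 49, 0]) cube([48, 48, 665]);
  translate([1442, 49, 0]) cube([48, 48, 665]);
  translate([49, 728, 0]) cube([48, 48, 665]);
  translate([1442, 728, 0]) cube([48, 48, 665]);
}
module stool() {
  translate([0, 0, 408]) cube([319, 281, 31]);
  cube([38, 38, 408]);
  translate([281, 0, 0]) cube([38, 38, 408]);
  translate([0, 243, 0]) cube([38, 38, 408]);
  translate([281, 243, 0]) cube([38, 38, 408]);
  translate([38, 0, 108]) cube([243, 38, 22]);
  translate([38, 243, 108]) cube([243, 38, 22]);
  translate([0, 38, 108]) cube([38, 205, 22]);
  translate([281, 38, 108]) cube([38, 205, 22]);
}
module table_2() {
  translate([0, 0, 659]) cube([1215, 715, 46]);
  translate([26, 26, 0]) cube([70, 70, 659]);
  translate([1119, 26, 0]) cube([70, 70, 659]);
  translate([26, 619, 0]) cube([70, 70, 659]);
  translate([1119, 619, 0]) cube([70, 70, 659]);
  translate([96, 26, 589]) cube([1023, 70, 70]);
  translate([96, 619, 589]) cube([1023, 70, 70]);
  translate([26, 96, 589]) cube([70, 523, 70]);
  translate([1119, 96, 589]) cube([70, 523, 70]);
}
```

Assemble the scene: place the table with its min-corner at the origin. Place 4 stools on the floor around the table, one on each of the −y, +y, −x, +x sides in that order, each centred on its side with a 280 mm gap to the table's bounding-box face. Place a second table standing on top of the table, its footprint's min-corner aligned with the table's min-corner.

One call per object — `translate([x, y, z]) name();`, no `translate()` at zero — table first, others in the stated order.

table();
translate([610, -561, 0]) stool();
translate([610, 1105, 0]) stool();
translate([-599, 272, 0]) stool();
translate([1819, 272, 0]) stool();
translate([0, 0, 699]) table_2();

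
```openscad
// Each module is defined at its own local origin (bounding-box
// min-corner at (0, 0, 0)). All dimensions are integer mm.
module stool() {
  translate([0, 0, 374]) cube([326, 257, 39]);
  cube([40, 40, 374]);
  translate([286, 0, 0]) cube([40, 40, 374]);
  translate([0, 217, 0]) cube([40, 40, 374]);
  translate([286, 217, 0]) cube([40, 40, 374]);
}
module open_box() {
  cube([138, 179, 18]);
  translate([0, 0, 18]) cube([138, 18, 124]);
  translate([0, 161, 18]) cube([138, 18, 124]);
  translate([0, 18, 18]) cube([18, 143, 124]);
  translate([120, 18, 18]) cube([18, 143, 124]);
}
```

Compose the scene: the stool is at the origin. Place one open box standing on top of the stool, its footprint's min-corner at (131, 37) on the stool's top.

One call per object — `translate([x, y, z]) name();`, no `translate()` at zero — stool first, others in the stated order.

stool();
translate([131, 37, 413]) open_box();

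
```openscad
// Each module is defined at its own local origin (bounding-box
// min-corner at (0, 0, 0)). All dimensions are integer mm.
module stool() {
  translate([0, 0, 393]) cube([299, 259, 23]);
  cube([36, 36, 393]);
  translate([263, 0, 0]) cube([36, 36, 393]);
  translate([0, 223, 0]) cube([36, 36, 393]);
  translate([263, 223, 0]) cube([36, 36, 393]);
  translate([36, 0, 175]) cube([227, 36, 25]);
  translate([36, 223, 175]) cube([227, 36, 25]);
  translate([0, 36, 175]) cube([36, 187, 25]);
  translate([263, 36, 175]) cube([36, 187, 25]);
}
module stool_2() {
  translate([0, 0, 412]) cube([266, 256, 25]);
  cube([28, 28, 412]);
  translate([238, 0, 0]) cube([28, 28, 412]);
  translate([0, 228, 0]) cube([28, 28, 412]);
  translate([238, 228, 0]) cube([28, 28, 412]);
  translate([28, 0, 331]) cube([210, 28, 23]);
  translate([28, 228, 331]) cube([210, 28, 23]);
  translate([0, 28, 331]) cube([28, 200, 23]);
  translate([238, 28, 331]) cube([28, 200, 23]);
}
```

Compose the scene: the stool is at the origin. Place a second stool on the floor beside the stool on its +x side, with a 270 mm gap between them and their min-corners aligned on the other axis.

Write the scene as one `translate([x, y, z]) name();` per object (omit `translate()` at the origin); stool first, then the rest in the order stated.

stool();
translate([569, 0, 0]) stool_2();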